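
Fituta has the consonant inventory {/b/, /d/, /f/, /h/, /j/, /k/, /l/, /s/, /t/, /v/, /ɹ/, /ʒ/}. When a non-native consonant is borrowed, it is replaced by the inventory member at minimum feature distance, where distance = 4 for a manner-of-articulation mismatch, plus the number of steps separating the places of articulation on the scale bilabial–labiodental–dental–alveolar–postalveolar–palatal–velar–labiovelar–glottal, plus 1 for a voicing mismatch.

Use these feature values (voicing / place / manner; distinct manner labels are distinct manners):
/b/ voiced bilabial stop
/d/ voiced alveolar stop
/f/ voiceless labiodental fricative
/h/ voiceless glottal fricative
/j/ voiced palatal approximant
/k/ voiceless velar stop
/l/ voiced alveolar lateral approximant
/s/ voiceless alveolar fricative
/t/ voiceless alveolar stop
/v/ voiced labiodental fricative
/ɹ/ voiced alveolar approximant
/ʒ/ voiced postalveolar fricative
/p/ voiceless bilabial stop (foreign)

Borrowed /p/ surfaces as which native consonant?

/b/ is closest: same manner (stop), place distance 0 (bilabial→bilabial), voicing differs (+1); total 1. Next closest is /t/ at distance 3.

b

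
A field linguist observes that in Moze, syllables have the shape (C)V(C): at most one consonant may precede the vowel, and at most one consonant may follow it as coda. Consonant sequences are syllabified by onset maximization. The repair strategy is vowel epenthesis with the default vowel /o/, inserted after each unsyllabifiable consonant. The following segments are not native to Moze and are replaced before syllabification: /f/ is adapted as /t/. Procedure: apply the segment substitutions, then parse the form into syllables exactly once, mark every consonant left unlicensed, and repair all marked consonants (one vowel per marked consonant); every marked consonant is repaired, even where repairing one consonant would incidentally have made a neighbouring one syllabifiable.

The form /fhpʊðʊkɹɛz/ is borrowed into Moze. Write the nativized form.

Substitution: /f/ → /t/, giving /thpʊðʊkɹɛz/.
Syllabifying with onset maximization leaves /t/, /h/ stranded (at most one coda consonant is licensed; onsets are limited to one consonant).
Inserting the epenthetic vowel yields /t/ → /to/, /h/ → /ho/.

tohopʊðʊkɹɛz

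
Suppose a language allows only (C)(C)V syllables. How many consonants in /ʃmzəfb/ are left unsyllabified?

Syllabifying with onset maximization leaves /ʃ/, /f/, /b/ stranded (no codas are permitted; onsets may contain at most 2 consonants).

3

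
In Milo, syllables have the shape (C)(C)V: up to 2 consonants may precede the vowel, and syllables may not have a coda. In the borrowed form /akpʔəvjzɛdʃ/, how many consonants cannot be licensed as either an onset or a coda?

Under (C)(C)V, the unsyllabifiable consonants are /k/, /v/, /d/, /ʃ/ (no codas are permitted; onsets may contain at most 2 consonants).

4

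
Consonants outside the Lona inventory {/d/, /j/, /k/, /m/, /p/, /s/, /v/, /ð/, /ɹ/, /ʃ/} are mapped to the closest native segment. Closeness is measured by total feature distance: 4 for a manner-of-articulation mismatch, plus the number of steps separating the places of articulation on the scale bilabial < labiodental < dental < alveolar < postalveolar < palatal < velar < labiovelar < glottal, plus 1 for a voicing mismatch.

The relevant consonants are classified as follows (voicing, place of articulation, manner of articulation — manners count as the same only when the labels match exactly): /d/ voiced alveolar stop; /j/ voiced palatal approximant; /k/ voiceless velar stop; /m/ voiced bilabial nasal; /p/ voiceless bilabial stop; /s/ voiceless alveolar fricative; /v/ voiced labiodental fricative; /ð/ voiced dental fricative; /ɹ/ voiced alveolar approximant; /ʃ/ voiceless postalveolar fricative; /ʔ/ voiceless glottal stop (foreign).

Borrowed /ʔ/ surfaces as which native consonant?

/k/ is closest: same manner (stop), place distance 2 (glottal→velar), same voicing; total 2. Next closest is /d/ at distance 6.

k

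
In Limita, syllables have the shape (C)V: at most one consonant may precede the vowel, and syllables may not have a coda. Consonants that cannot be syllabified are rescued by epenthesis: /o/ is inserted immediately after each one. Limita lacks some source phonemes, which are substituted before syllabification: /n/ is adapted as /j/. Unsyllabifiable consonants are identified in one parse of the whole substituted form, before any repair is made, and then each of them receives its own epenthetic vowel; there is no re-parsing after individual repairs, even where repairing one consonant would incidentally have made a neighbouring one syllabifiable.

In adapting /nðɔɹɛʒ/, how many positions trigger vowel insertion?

2

After substitution the input is /jðɔɹɛʒ/.
The unsyllabifiable consonants are /j/, /ʒ/; each receives one epenthetic vowel.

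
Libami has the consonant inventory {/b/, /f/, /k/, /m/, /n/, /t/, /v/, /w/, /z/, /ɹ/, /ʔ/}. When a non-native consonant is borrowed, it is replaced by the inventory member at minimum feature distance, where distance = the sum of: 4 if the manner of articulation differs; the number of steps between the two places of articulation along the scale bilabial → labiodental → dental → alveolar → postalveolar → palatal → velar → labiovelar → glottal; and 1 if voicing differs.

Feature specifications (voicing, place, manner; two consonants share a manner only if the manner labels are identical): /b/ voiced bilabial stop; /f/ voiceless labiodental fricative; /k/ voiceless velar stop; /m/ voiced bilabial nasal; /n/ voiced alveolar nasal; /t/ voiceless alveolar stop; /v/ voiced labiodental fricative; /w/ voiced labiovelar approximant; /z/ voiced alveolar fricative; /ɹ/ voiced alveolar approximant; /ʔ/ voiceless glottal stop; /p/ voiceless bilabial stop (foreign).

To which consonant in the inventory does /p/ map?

b

/b/ is closest: same manner (stop), place distance 0 (bilabial→bilabial), voicing differs (+1); total 1. Next closest is /t/ at distance 3.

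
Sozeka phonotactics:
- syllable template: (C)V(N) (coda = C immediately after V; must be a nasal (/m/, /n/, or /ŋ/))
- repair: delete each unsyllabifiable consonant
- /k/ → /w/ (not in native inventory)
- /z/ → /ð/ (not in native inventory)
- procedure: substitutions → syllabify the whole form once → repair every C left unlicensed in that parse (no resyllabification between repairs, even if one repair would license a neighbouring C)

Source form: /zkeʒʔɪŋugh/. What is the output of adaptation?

Substitution: /z/ → /ð/, /k/ → /w/, giving /ðweʒʔɪŋugh/.
Syllabifying with onset maximization leaves /ð/, /ʒ/, /g/, /h/ stranded (only a nasal (/m/, /n/, or /ŋ/) is licensed in coda position; onsets are limited to one consonant).
Deleting the stranded consonants removes /ð/, /ʒ/, /g/, /h/.

weʔɪŋu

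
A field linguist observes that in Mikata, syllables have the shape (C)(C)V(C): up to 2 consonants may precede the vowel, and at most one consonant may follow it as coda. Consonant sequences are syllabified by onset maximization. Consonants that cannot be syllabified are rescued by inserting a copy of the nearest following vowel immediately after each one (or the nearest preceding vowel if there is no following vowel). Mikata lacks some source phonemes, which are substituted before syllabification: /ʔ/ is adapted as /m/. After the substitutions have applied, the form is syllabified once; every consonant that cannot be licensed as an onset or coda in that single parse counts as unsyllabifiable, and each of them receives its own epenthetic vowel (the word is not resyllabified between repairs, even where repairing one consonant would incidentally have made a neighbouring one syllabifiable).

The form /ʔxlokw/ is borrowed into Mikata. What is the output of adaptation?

Substitution: /ʔ/ → /m/, giving /mxlokw/.
Syllabifying with onset maximization leaves /m/, /w/ stranded (at most one coda consonant is licensed; onsets may contain at most 2 consonants).
Inserting the epenthetic vowel yields /m/ → /mo/, /w/ → /wo/.

moxlokwo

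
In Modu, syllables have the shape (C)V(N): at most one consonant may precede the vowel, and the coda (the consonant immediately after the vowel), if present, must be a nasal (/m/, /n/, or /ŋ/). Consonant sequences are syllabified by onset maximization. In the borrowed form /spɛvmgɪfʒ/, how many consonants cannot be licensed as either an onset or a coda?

5

The consonants /s/, /v/, /m/, /f/, /ʒ/ cannot be parsed into a legal (C)V(N) syllable (only a nasal (/m/, /n/, or /ŋ/) is licensed in coda position; onsets are limited to one consonant).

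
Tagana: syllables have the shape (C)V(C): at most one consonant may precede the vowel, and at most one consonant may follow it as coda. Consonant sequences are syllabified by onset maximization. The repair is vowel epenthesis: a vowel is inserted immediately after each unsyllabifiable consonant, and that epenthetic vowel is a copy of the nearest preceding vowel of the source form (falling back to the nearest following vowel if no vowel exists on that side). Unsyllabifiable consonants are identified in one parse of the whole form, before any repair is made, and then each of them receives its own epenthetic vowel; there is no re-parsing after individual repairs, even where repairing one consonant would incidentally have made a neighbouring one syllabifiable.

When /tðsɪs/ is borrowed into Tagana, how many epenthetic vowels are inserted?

2

The unsyllabifiable consonants are /t/, /ð/; each receives one epenthetic vowel.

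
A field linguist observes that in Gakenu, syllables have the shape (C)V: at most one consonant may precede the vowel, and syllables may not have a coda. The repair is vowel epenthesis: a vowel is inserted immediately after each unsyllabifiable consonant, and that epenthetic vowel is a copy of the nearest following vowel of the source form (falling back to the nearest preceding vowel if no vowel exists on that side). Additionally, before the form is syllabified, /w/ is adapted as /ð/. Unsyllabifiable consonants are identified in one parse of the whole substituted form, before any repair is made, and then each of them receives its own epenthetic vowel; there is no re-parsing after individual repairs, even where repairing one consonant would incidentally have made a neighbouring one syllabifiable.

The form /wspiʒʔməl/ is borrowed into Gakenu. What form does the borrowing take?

Substitution: /w/ → /ð/, giving /ðspiʒʔməl/.
Syllabifying with onset maximization leaves /ð/, /s/, /ʒ/, /ʔ/, /l/ stranded (no codas are permitted; onsets are limited to one consonant).
Epenthesis after each stranded consonant: /ð/ → /ði/, /s/ → /si/, /ʒ/ → /ʒə/, /ʔ/ → /ʔə/, /l/ → /lə/.

ðisipiʒəʔəmələ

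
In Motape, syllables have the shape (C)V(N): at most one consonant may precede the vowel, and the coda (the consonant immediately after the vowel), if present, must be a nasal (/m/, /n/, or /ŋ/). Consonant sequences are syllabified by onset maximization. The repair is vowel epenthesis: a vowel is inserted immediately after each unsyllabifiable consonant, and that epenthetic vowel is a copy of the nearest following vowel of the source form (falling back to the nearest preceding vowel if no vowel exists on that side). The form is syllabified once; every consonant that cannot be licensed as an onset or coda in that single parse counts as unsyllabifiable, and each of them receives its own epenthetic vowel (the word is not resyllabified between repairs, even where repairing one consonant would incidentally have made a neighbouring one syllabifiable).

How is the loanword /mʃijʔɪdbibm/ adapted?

miʃijɪʔɪdibibimi

Under (C)V(N), the unsyllabifiable consonants are /m/, /j/, /d/, /b/, /m/ (only a nasal (/m/, /n/, or /ŋ/) is licensed in coda position; onsets are limited to one consonant).
Epenthesis after each stranded consonant: /m/ → /mi/, /j/ → /jɪ/, /d/ → /di/, /b/ → /bi/, /m/ → /mi/.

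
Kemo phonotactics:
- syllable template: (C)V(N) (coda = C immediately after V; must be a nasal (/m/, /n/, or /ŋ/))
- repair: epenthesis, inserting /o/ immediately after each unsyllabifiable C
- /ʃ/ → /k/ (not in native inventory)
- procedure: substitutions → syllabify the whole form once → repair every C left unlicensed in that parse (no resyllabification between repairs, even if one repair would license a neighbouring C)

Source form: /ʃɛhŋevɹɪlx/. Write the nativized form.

kɛhoŋevoɹɪloxo

Substitution: /ʃ/ → /k/, giving /kɛhŋevɹɪlx/.
Under (C)V(N), the unsyllabifiable consonants are /h/, /v/, /l/, /x/ (only a nasal (/m/, /n/, or /ŋ/) is licensed in coda position; onsets are limited to one consonant).
Epenthesis after each stranded consonant: /h/ → /ho/, /v/ → /vo/, /l/ → /lo/, /x/ → /xo/.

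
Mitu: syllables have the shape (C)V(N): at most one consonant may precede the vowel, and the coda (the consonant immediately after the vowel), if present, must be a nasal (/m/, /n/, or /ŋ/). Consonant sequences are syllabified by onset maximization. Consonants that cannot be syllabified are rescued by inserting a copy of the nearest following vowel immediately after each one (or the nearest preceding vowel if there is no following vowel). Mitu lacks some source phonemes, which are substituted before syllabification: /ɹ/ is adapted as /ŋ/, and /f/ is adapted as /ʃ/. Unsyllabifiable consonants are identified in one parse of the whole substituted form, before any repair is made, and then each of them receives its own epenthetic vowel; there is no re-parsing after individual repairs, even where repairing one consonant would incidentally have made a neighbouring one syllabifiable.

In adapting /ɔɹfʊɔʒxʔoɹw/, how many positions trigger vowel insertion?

After substitution the input is /ɔŋʃʊɔʒxʔoŋw/.
The unsyllabifiable consonants are /ʒ/, /x/, /w/; each receives one epenthetic vowel.

3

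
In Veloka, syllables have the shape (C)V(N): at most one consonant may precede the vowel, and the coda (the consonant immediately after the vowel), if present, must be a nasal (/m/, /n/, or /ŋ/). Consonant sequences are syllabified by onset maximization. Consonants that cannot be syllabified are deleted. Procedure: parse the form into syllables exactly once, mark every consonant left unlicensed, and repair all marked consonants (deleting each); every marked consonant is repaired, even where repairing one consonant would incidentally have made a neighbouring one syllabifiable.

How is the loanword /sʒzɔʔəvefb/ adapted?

zɔʔəve

Syllabifying with onset maximization leaves /s/, /ʒ/, /f/, /b/ stranded (only a nasal (/m/, /n/, or /ŋ/) is licensed in coda position; onsets are limited to one consonant).
Each unlicensed consonant is deleted: /s/, /ʒ/, /f/, /b/.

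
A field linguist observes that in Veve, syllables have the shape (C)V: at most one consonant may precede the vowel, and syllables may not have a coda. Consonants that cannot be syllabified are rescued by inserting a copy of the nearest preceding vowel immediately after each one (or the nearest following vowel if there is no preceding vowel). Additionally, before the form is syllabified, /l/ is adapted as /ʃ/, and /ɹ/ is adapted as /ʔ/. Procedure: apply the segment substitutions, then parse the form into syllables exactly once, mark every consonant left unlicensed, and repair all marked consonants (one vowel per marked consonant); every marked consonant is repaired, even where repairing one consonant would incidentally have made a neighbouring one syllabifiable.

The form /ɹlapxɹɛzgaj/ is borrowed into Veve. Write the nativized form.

ʔaʃapaxaʔɛzɛgaja

Substitution: /ɹ/ → /ʔ/, /l/ → /ʃ/, giving /ʔʃapxʔɛzgaj/.
Under (C)V, the unsyllabifiable consonants are /ʔ/, /p/, /x/, /z/, /j/ (no codas are permitted; onsets are limited to one consonant).
Each unlicensed consonant becomes the onset of a new syllable: /ʔ/ → /ʔa/, /p/ → /pa/, /x/ → /xa/, /z/ → /zɛ/, /j/ → /ja/.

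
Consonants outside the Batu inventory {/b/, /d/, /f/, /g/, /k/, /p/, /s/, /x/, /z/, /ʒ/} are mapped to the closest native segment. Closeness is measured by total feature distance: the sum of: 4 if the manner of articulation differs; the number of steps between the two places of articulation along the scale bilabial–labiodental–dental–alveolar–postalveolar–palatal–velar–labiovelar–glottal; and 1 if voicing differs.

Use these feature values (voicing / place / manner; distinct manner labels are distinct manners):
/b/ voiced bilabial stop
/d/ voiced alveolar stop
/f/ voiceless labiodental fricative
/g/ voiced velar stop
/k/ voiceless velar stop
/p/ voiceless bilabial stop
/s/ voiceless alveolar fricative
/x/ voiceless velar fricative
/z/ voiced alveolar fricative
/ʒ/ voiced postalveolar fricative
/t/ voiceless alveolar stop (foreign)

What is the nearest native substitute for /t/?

d

/d/ is closest: same manner (stop), place distance 0 (alveolar→alveolar), voicing differs (+1); total 1. Next closest is /k/ at distance 3.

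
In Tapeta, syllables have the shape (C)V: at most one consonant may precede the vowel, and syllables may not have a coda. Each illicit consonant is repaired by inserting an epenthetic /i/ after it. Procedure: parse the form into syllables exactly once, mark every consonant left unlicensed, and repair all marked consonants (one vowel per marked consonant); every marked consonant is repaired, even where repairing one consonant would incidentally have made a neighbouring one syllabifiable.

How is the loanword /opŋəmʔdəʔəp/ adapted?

Under (C)V, the unsyllabifiable consonants are /p/, /m/, /ʔ/, /p/ (no codas are permitted; onsets are limited to one consonant).
Each unlicensed consonant becomes the onset of a new syllable: /p/ → /pi/, /m/ → /mi/, /ʔ/ → /ʔi/, /p/ → /pi/.

opiŋəmiʔidəʔəpi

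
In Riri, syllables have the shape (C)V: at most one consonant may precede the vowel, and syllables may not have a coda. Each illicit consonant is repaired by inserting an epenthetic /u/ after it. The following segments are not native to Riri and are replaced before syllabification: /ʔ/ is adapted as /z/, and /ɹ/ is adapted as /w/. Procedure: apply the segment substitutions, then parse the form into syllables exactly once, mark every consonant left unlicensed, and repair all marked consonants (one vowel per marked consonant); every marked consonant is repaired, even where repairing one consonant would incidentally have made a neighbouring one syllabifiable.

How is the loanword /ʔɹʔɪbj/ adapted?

Substitution: /ʔ/ → /z/, /ɹ/ → /w/, giving /zwzɪbj/.
Syllabifying with onset maximization leaves /z/, /w/, /b/, /j/ stranded (no codas are permitted; onsets are limited to one consonant).
Each unlicensed consonant becomes the onset of a new syllable: /z/ → /zu/, /w/ → /wu/, /b/ → /bu/, /j/ → /ju/.

zuwuzɪbuju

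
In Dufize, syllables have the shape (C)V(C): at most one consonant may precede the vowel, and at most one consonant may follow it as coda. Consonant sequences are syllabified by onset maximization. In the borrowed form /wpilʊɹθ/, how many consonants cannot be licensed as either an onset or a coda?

Syllabifying with onset maximization leaves /w/, /θ/ stranded (at most one coda consonant is licensed; onsets are limited to one consonant).

2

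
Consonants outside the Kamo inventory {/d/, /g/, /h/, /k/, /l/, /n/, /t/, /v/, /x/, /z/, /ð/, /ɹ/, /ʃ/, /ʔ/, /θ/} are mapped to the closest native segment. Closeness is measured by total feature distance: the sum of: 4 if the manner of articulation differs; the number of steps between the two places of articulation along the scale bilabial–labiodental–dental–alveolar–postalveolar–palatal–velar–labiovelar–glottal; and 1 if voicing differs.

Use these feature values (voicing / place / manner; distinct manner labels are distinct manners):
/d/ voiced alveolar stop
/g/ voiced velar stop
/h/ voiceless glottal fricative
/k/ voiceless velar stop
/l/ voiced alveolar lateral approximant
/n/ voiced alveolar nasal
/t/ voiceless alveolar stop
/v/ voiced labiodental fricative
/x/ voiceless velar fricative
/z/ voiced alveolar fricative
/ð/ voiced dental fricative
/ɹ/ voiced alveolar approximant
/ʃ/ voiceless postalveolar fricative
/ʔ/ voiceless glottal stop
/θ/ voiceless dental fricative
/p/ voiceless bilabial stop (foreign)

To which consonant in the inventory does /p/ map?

/t/ is closest: same manner (stop), place distance 3 (bilabial→alveolar), same voicing; total 3. Next closest is /d/ at distance 4.

t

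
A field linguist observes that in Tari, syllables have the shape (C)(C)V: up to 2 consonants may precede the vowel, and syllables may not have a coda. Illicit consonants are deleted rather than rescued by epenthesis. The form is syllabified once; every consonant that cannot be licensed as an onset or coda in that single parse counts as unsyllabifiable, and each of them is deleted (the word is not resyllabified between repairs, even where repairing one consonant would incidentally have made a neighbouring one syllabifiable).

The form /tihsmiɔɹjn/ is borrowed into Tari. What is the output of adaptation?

tismiɔ

The consonants /h/, /ɹ/, /j/, /n/ cannot be parsed into a legal (C)(C)V syllable (no codas are permitted; onsets may contain at most 2 consonants).
Each unlicensed consonant is deleted: /h/, /ɹ/, /j/, /n/.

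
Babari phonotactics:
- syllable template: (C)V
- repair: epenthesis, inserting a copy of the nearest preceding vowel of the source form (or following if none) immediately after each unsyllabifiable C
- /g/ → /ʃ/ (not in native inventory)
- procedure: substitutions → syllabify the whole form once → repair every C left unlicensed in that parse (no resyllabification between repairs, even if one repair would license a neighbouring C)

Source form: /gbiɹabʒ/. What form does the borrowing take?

Substitution: /g/ → /ʃ/, giving /ʃbiɹabʒ/.
The consonants /ʃ/, /b/, /ʒ/ cannot be parsed into a legal (C)V syllable (no codas are permitted; onsets are limited to one consonant).
Inserting the epenthetic vowel yields /ʃ/ → /ʃi/, /b/ → /ba/, /ʒ/ → /ʒa/.

ʃibiɹabaʒa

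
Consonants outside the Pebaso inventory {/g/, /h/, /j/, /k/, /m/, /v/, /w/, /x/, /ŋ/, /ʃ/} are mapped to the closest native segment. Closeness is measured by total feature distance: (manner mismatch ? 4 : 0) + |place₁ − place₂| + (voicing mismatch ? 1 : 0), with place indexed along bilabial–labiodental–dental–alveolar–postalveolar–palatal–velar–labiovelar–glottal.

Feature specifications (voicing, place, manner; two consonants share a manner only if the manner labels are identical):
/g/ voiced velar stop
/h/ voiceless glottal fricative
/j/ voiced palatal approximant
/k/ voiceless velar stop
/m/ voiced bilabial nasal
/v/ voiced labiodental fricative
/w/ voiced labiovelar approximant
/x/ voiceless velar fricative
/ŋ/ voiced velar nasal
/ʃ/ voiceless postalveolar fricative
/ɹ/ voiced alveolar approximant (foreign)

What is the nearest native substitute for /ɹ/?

j

/j/ is closest: same manner (approximant), place distance 2 (alveolar→palatal), same voicing; total 2. Next closest is /w/ at distance 4.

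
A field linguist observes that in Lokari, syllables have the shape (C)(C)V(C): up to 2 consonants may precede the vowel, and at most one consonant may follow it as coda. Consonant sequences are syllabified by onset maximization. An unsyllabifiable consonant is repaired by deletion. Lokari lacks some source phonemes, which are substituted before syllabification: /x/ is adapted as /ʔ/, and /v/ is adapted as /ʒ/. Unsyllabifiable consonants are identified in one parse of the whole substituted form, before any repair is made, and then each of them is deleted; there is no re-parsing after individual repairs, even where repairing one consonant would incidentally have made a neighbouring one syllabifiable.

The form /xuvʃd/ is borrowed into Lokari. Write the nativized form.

Substitution: /x/ → /ʔ/, /v/ → /ʒ/, giving /ʔuʒʃd/.
Syllabifying with onset maximization leaves /ʃ/, /d/ stranded (at most one coda consonant is licensed; onsets may contain at most 2 consonants).
Each unlicensed consonant is deleted: /ʃ/, /d/.

ʔuʒ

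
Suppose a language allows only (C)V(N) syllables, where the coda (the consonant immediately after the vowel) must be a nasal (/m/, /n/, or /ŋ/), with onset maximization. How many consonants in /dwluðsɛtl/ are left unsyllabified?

5

Syllabifying with onset maximization leaves /d/, /w/, /ð/, /t/, /l/ stranded (only a nasal (/m/, /n/, or /ŋ/) is licensed in coda position; onsets are limited to one consonant).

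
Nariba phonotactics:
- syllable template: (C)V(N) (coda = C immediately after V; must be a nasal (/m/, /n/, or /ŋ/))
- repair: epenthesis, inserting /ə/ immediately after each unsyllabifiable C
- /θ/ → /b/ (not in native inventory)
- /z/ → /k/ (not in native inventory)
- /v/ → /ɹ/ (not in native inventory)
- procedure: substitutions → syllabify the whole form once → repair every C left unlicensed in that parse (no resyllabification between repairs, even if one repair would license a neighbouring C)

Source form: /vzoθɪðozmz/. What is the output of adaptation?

ɹəkobɪðokəməkə

Substitution: /v/ → /ɹ/, /z/ → /k/, /θ/ → /b/, giving /ɹkobɪðokmk/.
Under (C)V(N), the unsyllabifiable consonants are /ɹ/, /k/, /m/, /k/ (only a nasal (/m/, /n/, or /ŋ/) is licensed in coda position; onsets are limited to one consonant).
Inserting the epenthetic vowel yields /ɹ/ → /ɹə/, /k/ → /kə/, /m/ → /mə/, /k/ → /kə/.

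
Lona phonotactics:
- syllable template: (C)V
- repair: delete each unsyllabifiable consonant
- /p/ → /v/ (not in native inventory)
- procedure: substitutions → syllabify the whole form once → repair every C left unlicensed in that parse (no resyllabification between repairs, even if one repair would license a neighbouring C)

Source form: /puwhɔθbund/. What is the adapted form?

vuhɔbu

Substitution: /p/ → /v/, giving /vuwhɔθbund/.
The consonants /w/, /θ/, /n/, /d/ cannot be parsed into a legal (C)V syllable (no codas are permitted; onsets are limited to one consonant).
Each unlicensed consonant is deleted: /w/, /θ/, /n/, /d/.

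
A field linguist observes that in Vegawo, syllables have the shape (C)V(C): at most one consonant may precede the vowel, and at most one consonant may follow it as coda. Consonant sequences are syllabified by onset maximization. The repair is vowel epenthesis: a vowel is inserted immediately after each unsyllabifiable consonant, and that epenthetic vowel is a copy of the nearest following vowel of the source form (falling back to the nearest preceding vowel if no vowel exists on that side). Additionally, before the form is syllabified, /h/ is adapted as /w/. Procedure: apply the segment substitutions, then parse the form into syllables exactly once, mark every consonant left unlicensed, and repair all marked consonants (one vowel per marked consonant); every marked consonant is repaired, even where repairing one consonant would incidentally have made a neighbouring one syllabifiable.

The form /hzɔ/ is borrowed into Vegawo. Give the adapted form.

wɔzɔ

Substitution: /h/ → /w/, giving /wzɔ/.
The consonants /w/ cannot be parsed into a legal (C)V(C) syllable (at most one coda consonant is licensed; onsets are limited to one consonant).
Epenthesis after each stranded consonant: /w/ → /wɔ/.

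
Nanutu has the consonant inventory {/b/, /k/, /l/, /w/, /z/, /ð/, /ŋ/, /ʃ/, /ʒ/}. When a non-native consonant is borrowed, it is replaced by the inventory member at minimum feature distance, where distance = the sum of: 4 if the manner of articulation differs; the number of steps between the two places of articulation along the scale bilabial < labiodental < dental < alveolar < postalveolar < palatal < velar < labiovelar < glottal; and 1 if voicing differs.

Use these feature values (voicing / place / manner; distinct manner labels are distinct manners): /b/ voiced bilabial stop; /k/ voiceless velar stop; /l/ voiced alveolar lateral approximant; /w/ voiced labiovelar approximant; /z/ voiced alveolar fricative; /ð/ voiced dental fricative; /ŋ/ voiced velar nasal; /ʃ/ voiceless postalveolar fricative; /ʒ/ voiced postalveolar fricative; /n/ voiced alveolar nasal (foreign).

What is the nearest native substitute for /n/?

/ŋ/ is closest: same manner (nasal), place distance 3 (alveolar→velar), same voicing; total 3. Next closest is /l/ at distance 4.

ŋ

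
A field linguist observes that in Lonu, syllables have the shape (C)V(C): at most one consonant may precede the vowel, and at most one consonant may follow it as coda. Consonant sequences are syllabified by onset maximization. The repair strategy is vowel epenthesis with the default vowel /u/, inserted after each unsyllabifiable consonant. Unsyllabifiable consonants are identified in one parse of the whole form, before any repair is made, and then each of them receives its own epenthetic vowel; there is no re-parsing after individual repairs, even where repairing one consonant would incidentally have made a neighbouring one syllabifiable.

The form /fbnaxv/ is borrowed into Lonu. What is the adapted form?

Under (C)V(C), the unsyllabifiable consonants are /f/, /b/, /v/ (at most one coda consonant is licensed; onsets are limited to one consonant).
Inserting the epenthetic vowel yields /f/ → /fu/, /b/ → /bu/, /v/ → /vu/.

fubunaxvu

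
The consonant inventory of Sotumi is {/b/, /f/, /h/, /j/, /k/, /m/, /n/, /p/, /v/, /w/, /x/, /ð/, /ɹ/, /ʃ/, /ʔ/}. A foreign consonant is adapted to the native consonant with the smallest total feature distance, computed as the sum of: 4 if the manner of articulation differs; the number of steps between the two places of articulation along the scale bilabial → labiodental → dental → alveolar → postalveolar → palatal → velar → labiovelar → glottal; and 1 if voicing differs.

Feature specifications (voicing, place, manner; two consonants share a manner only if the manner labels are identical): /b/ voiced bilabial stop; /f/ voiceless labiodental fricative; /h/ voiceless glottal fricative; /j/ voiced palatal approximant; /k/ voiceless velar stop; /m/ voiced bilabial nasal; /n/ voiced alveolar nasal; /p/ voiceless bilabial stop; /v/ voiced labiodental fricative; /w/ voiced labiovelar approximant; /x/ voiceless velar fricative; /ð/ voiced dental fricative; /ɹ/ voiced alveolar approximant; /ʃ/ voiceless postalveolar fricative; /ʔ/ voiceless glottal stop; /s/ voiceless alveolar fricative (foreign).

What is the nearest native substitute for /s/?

ʃ

/ʃ/ is closest: same manner (fricative), place distance 1 (alveolar→postalveolar), same voicing; total 1. Next closest is /f/ at distance 2.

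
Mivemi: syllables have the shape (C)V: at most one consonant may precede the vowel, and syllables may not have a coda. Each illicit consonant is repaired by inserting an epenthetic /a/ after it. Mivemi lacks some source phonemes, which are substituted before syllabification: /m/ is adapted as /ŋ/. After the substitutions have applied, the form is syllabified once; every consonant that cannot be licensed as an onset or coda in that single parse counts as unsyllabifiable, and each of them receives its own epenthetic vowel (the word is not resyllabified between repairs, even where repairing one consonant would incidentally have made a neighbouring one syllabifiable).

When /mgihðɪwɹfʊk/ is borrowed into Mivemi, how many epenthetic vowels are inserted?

5

After substitution the input is /ŋgihðɪwɹfʊk/.
The unsyllabifiable consonants are /ŋ/, /h/, /w/, /ɹ/, /k/; each receives one epenthetic vowel.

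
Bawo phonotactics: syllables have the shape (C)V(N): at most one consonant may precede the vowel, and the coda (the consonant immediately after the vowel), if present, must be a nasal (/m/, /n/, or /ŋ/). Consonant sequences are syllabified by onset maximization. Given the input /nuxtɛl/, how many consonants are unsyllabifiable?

Syllabifying with onset maximization leaves /x/, /l/ stranded (only a nasal (/m/, /n/, or /ŋ/) is licensed in coda position; onsets are limited to one consonant).

2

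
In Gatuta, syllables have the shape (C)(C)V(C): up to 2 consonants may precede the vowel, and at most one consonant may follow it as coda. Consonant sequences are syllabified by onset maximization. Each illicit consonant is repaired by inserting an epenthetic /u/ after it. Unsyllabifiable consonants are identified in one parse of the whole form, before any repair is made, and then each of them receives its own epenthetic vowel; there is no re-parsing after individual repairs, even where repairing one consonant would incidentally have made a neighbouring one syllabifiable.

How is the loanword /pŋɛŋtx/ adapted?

pŋɛŋtuxu

The consonants /t/, /x/ cannot be parsed into a legal (C)(C)V(C) syllable (at most one coda consonant is licensed; onsets may contain at most 2 consonants).
Inserting the epenthetic vowel yields /t/ → /tu/, /x/ → /xu/.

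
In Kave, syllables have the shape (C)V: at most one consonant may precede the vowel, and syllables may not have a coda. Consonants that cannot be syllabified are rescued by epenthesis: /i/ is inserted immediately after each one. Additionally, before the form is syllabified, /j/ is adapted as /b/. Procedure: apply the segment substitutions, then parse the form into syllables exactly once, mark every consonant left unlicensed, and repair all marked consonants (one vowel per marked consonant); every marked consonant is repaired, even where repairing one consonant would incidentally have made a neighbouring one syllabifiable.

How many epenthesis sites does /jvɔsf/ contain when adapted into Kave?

After substitution the input is /bvɔsf/.
The unsyllabifiable consonants are /b/, /s/, /f/; each receives one epenthetic vowel.

3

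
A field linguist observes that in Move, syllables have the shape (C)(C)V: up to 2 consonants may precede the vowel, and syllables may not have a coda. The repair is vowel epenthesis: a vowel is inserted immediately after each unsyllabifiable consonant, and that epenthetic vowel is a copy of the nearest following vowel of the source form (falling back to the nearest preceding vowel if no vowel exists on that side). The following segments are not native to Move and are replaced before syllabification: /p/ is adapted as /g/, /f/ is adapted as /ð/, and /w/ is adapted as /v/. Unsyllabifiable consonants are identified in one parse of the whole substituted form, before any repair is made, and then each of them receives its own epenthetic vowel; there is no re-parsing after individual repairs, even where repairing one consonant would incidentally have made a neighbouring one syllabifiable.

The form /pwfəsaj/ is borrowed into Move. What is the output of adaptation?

Substitution: /p/ → /g/, /w/ → /v/, /f/ → /ð/, giving /gvðəsaj/.
The consonants /g/, /j/ cannot be parsed into a legal (C)(C)V syllable (no codas are permitted; onsets may contain at most 2 consonants).
Each unlicensed consonant becomes the onset of a new syllable: /g/ → /gə/, /j/ → /ja/.

gəvðəsaja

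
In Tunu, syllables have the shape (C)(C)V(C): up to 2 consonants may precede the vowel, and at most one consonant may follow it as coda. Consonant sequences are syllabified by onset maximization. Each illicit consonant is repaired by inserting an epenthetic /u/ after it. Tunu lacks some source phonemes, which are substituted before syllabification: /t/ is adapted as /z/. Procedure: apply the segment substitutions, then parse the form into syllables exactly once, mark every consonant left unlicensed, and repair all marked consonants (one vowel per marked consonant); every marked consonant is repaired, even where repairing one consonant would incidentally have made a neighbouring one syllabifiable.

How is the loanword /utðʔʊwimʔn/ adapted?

Substitution: /t/ → /z/, giving /uzðʔʊwimʔn/.
The consonants /ʔ/, /n/ cannot be parsed into a legal (C)(C)V(C) syllable (at most one coda consonant is licensed; onsets may contain at most 2 consonants).
Each unlicensed consonant becomes the onset of a new syllable: /ʔ/ → /ʔu/, /n/ → /nu/.

uzðʔʊwimʔunu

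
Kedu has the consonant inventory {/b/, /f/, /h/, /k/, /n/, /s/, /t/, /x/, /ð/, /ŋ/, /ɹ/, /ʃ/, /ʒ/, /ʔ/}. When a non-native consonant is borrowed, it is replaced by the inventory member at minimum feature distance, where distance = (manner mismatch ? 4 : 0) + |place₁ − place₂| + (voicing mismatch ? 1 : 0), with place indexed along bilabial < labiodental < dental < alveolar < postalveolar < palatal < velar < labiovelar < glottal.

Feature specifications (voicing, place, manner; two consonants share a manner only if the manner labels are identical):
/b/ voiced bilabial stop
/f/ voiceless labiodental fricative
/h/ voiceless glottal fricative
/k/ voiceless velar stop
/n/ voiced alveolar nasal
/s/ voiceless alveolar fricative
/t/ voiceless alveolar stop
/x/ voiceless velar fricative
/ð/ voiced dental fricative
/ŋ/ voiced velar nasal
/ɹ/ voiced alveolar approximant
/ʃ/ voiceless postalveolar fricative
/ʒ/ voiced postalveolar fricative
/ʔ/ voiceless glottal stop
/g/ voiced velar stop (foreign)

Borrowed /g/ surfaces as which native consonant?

k

/k/ is closest: same manner (stop), place distance 0 (velar→velar), voicing differs (+1); total 1. Next closest is /ʔ/ at distance 3.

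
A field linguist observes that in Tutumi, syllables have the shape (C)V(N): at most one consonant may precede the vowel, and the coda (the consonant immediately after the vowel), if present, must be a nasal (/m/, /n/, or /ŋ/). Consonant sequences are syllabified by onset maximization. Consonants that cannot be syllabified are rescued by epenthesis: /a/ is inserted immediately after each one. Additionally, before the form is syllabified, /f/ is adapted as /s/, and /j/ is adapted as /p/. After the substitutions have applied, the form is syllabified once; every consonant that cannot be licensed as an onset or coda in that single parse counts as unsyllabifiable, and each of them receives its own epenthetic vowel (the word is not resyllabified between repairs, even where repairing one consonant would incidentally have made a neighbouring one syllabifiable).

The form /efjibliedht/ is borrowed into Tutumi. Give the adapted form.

Substitution: /f/ → /s/, /j/ → /p/, giving /espibliedht/.
Under (C)V(N), the unsyllabifiable consonants are /s/, /b/, /d/, /h/, /t/ (only a nasal (/m/, /n/, or /ŋ/) is licensed in coda position; onsets are limited to one consonant).
Each unlicensed consonant becomes the onset of a new syllable: /s/ → /sa/, /b/ → /ba/, /d/ → /da/, /h/ → /ha/, /t/ → /ta/.

esapibaliedahata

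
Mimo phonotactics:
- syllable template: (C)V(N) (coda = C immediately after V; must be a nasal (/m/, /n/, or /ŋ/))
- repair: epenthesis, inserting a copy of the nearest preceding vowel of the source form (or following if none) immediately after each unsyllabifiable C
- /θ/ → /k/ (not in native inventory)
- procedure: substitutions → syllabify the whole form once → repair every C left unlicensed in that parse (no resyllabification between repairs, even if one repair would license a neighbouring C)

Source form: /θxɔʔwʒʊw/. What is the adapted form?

Substitution: /θ/ → /k/, giving /kxɔʔwʒʊw/.
Under (C)V(N), the unsyllabifiable consonants are /k/, /ʔ/, /w/, /w/ (only a nasal (/m/, /n/, or /ŋ/) is licensed in coda position; onsets are limited to one consonant).
Epenthesis after each stranded consonant: /k/ → /kɔ/, /ʔ/ → /ʔɔ/, /w/ → /wɔ/, /w/ → /wʊ/.

kɔxɔʔɔwɔʒʊwʊ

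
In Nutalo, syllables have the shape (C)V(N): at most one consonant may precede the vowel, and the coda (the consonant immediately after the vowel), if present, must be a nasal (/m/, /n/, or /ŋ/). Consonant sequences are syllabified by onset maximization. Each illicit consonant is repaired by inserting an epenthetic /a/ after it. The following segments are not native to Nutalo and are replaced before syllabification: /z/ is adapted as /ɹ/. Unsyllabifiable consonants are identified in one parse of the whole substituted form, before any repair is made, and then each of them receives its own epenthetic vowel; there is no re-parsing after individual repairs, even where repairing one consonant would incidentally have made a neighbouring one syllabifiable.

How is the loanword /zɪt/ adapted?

Substitution: /z/ → /ɹ/, giving /ɹɪt/.
Under (C)V(N), the unsyllabifiable consonants are /t/ (only a nasal (/m/, /n/, or /ŋ/) is licensed in coda position; onsets are limited to one consonant).
Epenthesis after each stranded consonant: /t/ → /ta/.

ɹɪta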